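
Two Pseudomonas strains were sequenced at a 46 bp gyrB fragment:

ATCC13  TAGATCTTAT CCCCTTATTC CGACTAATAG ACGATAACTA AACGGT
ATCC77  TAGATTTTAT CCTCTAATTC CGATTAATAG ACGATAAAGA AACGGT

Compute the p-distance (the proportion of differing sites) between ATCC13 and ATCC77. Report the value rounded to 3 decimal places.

Differing sites — 6:C/T; 13:C/T; 16:T/A; 24:C/T; 38:C/A; 39:T/G.
There are 6 differences over 46 sites, so p = 6/46 = 0.130.

0.130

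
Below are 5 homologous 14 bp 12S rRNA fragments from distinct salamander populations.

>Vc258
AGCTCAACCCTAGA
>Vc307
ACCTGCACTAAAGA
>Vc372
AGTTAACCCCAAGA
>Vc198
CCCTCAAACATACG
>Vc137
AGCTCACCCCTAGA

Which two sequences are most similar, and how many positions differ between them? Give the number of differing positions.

Pairwise Hamming distances:
  Vc258 vs Vc307: 6
  Vc258 vs Vc372: 4
  Vc258 vs Vc198: 6
  Vc258 vs Vc137: 1
  Vc307 vs Vc372: 7
  Vc307 vs Vc198: 8
  Vc307 vs Vc137: 7
  Vc372 vs Vc198: 10
  Vc372 vs Vc137: 3
  Vc198 vs Vc137: 7
The smallest is 1, between Vc258 and Vc137.

1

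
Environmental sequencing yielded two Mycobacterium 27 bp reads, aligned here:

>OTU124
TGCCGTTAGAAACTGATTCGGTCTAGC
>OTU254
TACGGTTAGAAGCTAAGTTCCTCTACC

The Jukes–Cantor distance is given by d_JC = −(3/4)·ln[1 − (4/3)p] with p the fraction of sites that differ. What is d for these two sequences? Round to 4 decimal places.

The sequences differ at positions 2 (G/A), 4 (C/G), 12 (A/G), 15 (G/A), 17 (T/G), 19 (C/T), 20 (G/C), 21 (G/C), 26 (G/C).
p = 9/27 = 0.333333.
d = −0.75 · ln(1 − (4/3)·0.333333) = −0.75 · ln(0.555556) = −0.75 · (-0.587786) = 0.4408.

0.4408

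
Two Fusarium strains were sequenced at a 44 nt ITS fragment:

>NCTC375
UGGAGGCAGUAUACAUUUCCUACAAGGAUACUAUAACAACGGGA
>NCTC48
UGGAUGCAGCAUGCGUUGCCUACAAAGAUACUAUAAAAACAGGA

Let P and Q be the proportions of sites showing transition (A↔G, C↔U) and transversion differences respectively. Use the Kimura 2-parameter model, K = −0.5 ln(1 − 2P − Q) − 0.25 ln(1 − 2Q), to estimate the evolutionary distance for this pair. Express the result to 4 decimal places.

The sequences differ at positions 5 (G/U, transversion), 10 (U/C, transition), 13 (A/G, transition), 15 (A/G, transition), 18 (U/G, transversion), 26 (G/A, transition), 37 (C/A, transversion), 41 (G/A, transition).
Of the 8 differences, 5 transitions and 3 transversions over 44 sites: P = 5/44 = 0.113636, Q = 3/44 = 0.068182.
d = −0.5·ln(0.704546) − 0.25·ln(0.863636) = −0.5·(-0.350202) − 0.25·(-0.146604) = 0.2118.

0.2118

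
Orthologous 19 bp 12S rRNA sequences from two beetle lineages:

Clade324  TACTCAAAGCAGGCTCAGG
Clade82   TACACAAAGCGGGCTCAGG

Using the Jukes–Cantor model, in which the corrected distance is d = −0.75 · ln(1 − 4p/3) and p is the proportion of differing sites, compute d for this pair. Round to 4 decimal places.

Mismatches occur at site 4 (T↔A), site 11 (A↔G).
p = 2/19 = 0.105263.
d = −0.75 · ln(1 − (4/3)·0.105263) = −0.75 · ln(0.859649) = −0.75 · (-0.151231) = 0.1134.

0.1134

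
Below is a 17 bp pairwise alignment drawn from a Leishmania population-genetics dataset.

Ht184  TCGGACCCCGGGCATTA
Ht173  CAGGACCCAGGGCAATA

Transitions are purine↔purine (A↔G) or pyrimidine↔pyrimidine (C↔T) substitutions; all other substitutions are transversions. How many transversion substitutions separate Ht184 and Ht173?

The sequences differ at positions 1 (T/C, transition), 2 (C/A, transversion), 9 (C/A, transversion), 15 (T/A, transversion).
Of the 4 differences, 1 transition and 3 transversions, so the answer is 3.

3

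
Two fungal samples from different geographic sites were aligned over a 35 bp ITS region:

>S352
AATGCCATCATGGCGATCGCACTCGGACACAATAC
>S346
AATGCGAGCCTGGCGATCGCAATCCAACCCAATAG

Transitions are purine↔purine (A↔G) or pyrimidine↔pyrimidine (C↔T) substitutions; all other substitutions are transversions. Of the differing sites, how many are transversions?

Differing sites — 6:C/G (Tv); 8:T/G (Tv); 10:A/C (Tv); 22:C/A (Tv); 25:G/C (Tv); 26:G/A (Ti); 29:A/C (Tv); 35:C/G (Tv).
Of the 8 differences, 1 transition and 7 transversions, so the answer is 7.

7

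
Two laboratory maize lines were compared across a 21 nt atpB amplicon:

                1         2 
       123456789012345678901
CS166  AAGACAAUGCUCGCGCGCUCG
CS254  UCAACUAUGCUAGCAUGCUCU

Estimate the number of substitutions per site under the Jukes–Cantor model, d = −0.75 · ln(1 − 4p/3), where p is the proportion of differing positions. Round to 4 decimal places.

The sequences differ at positions 1 (A/U), 2 (A/C), 3 (G/A), 6 (A/U), 12 (C/A), 15 (G/A), 16 (C/U), 21 (G/U).
p = 8/21 = 0.380952.
d = −0.75 · ln(1 − (4/3)·0.380952) = −0.75 · ln(0.492064) = −0.75 · (-0.709146) = 0.5319.

0.5319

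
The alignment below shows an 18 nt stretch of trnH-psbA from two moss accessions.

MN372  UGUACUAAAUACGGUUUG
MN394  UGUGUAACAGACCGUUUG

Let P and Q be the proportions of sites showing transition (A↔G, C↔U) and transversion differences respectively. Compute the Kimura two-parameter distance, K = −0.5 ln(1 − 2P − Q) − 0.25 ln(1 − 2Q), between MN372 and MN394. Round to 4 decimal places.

The sequences differ at positions 4 (A/G, transition), 5 (C/U, transition), 6 (U/A, transversion), 8 (A/C, transversion), 10 (U/G, transversion), 13 (G/C, transversion).
Of the 6 differences, 2 transitions and 4 transversions over 18 sites: P = 2/18 = 0.111111, Q = 4/18 = 0.222222.
d = −0.5·ln(0.555556) − 0.25·ln(0.555556) = −0.5·(-0.587786) − 0.25·(-0.587786) = 0.4408.

0.4408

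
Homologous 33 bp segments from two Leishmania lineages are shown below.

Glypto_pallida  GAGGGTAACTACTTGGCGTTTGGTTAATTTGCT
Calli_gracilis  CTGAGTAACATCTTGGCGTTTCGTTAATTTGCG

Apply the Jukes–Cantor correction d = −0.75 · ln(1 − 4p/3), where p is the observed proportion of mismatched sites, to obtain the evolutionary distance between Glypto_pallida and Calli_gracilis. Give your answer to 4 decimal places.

Differing sites — 1:G/C; 2:A/T; 4:G/A; 10:T/A; 11:A/T; 22:G/C; 33:T/G.
p = 7/33 = 0.212121.
d = −0.75 · ln(1 − (4/3)·0.212121) = −0.75 · ln(0.717172) = −0.75 · (-0.332440) = 0.2493.

0.2493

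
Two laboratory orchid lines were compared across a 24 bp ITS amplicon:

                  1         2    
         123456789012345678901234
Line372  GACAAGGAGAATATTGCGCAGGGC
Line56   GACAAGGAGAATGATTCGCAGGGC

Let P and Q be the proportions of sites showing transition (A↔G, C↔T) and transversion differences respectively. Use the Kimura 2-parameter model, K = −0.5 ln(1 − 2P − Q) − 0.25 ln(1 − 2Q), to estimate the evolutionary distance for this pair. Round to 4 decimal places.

Differing sites — 13:A/G (Ti); 14:T/A (Tv); 16:G/T (Tv).
Of the 3 differences, 1 transition and 2 transversions over 24 sites: P = 1/24 = 0.041667, Q = 2/24 = 0.083333.
d = −0.5·ln(0.833333) − 0.25·ln(0.833334) = −0.5·(-0.182322) − 0.25·(-0.182321) = 0.1367.

0.1367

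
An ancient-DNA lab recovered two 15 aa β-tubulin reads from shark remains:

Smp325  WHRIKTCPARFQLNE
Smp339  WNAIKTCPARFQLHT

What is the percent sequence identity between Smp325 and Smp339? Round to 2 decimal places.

Differing sites — 2:H/N; 3:R/A; 14:N/H; 15:E/T.
11 of the 15 sites match, so the percent identity is 11/15 × 100 = 73.33%.

73.33%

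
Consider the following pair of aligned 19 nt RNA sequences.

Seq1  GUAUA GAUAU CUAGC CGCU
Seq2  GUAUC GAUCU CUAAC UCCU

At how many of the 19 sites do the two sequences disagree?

Mismatches occur at site 5 (A/C), site 9 (A/C), site 14 (G/A), site 16 (C/U), site 17 (G/C).
That gives 5 mismatches out of 19 aligned sites, so the Hamming distance is 5.

5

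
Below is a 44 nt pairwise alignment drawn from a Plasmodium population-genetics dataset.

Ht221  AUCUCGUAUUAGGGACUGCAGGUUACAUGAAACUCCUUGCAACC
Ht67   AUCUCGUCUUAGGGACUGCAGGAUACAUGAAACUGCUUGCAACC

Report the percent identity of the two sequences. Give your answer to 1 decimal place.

The sequences differ at positions 8 (A/C), 23 (U/A), 35 (C/G).
41 of the 44 sites match, so the percent identity is 41/44 × 100 = 93.2%.

93.2%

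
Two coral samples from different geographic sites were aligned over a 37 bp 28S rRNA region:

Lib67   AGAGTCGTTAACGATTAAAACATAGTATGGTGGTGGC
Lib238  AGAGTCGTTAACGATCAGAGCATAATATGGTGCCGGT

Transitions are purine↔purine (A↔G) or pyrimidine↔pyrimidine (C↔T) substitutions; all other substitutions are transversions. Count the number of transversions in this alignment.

Differing sites — 16:T/C (Ti); 18:A/G (Ti); 20:A/G (Ti); 25:G/A (Ti); 33:G/C (Tv); 34:T/C (Ti); 37:C/T (Ti).
Of the 7 differences, 6 transitions and 1 transversion, so the answer is 1.

1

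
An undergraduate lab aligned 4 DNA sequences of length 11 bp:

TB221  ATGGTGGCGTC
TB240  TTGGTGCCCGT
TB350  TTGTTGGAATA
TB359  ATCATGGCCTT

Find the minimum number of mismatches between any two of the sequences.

Pairwise Hamming distances:
  TB221 vs TB240: 5
  TB221 vs TB350: 5
  TB221 vs TB359: 4
  TB240 vs TB350: 6
  TB240 vs TB359: 5
  TB350 vs TB359: 6
The smallest is 4, between TB221 and TB359.

4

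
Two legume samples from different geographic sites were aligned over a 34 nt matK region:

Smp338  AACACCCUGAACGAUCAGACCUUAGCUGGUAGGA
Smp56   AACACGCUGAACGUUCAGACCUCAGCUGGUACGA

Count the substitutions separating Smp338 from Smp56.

The sequences differ at positions 6 (C/G), 14 (A/U), 23 (U/C), 32 (G/C).
That gives 4 mismatches out of 34 aligned sites, so the Hamming distance is 4.

4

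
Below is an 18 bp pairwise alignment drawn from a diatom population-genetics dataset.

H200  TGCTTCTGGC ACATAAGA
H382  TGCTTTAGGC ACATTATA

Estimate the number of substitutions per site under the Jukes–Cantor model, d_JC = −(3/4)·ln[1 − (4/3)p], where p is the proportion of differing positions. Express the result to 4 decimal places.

Mismatches occur at site 6 (C→T), site 7 (T→A), site 15 (A→T), site 17 (G→T).
p = 4/18 = 0.222222.
d = −0.75 · ln(1 − (4/3)·0.222222) = −0.75 · ln(0.703704) = −0.75 · (-0.351397) = 0.2635.

0.2635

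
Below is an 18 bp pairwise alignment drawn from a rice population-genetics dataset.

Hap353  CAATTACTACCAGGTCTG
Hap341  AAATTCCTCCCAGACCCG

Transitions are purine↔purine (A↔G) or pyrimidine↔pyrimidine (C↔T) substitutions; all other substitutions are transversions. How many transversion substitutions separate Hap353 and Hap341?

3

Differing sites — 1:C/A (Tv); 6:A/C (Tv); 9:A/C (Tv); 14:G/A (Ti); 15:T/C (Ti); 17:T/C (Ti).
Of the 6 differences, 3 transitions and 3 transversions, so the answer is 3.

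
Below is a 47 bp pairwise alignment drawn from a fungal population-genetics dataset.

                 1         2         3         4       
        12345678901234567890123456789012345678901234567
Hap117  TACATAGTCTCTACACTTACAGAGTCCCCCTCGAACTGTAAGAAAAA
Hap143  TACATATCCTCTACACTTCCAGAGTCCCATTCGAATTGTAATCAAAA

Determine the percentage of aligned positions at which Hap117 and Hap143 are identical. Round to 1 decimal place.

83.0%

Differing sites — 7:G/T; 8:T/C; 19:A/C; 29:C/A; 30:C/T; 36:C/T; 42:G/T; 43:A/C.
39 of the 47 sites match, so the percent identity is 39/47 × 100 = 83.0%.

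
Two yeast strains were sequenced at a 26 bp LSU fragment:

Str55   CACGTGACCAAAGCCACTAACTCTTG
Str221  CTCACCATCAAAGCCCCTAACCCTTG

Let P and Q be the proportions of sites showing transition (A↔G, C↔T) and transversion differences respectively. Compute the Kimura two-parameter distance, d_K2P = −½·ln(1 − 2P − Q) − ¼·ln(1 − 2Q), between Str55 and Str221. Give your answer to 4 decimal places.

0.3406

The sequences differ at positions 2 (A/T, transversion), 4 (G/A, transition), 5 (T/C, transition), 6 (G/C, transversion), 8 (C/T, transition), 16 (A/C, transversion), 22 (T/C, transition).
Of the 7 differences, 4 transitions and 3 transversions over 26 sites: P = 4/26 = 0.153846, Q = 3/26 = 0.115385.
d = −0.5·ln(0.576923) − 0.25·ln(0.769230) = −0.5·(-0.550046) − 0.25·(-0.262365) = 0.3406.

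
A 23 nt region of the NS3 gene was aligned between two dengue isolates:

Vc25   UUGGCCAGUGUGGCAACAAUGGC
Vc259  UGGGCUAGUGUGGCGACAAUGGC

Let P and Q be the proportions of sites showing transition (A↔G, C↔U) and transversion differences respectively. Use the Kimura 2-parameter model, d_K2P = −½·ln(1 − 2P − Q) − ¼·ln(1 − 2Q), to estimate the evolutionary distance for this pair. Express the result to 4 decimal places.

Differing sites — 2:U/G (Tv); 6:C/U (Ti); 15:A/G (Ti).
Of the 3 differences, 2 transitions and 1 transversion over 23 sites: P = 2/23 = 0.086957, Q = 1/23 = 0.043478.
d = −0.5·ln(0.782608) − 0.25·ln(0.913044) = −0.5·(-0.245123) − 0.25·(-0.090971) = 0.1453.

0.1453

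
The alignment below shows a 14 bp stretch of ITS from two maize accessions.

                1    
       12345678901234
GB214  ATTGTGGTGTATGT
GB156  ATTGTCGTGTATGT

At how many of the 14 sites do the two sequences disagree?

1

Differing sites — 6:G/C.
That gives 1 mismatch out of 14 aligned sites, so the Hamming distance is 1.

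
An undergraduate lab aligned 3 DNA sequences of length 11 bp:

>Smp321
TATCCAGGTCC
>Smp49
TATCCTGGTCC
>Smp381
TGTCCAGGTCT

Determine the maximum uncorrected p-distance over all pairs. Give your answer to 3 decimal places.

0.273

Pairwise Hamming distances:
  Smp321 vs Smp49: 1
  Smp321 vs Smp381: 2
  Smp49 vs Smp381: 3
The largest is 3 mismatches, between Smp49 and Smp381; p = 3/11 = 0.273.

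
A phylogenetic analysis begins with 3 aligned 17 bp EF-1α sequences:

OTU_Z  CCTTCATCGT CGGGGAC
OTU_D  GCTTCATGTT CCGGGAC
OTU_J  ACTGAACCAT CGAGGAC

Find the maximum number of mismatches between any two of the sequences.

Pairwise Hamming distances:
  OTU_Z vs OTU_D: 4
  OTU_Z vs OTU_J: 6
  OTU_D vs OTU_J: 8
The largest is 8, between OTU_D and OTU_J.

8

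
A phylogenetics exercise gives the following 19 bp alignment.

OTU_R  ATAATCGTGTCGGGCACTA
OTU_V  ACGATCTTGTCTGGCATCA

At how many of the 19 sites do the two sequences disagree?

6

Differing sites — 2:T/C; 3:A/G; 7:G/T; 12:G/T; 17:C/T; 18:T/C.
That gives 6 mismatches out of 19 aligned sites, so the Hamming distance is 6.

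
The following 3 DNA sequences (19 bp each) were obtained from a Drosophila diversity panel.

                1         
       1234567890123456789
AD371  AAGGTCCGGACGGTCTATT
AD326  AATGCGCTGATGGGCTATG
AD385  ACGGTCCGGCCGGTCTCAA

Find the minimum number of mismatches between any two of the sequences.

5

Pairwise Hamming distances:
  AD371 vs AD326: 7
  AD371 vs AD385: 5
  AD326 vs AD385: 11
The smallest is 5, between AD371 and AD385.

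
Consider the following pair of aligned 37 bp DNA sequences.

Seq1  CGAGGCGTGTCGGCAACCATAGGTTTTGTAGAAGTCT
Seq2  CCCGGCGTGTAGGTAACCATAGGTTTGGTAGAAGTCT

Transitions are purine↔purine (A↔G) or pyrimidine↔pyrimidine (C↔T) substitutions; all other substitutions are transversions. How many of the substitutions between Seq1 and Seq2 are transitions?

Mismatches occur at site 2 (G→C, transversion), site 3 (A→C, transversion), site 11 (C→A, transversion), site 14 (C→T, transition), site 27 (T→G, transversion).
Of the 5 differences, 1 transition and 4 transversions, so the answer is 1.

1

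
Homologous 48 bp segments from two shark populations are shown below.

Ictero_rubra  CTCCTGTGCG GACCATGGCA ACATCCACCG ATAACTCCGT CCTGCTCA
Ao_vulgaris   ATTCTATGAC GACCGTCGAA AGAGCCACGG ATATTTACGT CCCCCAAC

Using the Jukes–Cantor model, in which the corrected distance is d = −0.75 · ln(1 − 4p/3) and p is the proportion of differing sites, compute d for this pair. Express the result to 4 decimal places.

Differing sites — 1:C/A; 3:C/T; 6:G/A; 9:C/A; 10:G/C; 15:A/G; 17:G/C; 19:C/A; 22:C/G; 24:T/G; 29:C/G; 34:A/T; 35:C/T; 37:C/A; 43:T/C; 44:G/C; 46:T/A; 47:C/A; 48:A/C.
p = 19/48 = 0.395833.
d = −0.75 · ln(1 − (4/3)·0.395833) = −0.75 · ln(0.472223) = −0.75 · (-0.750304) = 0.5627.

0.5627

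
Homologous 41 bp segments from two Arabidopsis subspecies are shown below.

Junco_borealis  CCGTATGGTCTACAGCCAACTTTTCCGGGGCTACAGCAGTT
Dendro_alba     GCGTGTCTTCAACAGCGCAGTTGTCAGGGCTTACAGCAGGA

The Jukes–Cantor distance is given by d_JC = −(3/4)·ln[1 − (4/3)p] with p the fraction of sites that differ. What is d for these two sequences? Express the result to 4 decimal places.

Differing sites — 1:C/G; 5:A/G; 7:G/C; 8:G/T; 11:T/A; 17:C/G; 18:A/C; 20:C/G; 23:T/G; 26:C/A; 30:G/C; 31:C/T; 40:T/G; 41:T/A.
p = 14/41 = 0.341463.
d = −0.75 · ln(1 − (4/3)·0.341463) = −0.75 · ln(0.544716) = −0.75 · (-0.607491) = 0.4556.

0.4556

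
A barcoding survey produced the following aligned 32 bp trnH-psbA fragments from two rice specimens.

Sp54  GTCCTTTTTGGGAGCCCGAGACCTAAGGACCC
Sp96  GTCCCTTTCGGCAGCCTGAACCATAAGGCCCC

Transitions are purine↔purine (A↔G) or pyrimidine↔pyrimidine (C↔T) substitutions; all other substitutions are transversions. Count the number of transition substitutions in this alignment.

4

The sequences differ at positions 5 (T/C, transition), 9 (T/C, transition), 12 (G/C, transversion), 17 (C/T, transition), 20 (G/A, transition), 21 (A/C, transversion), 23 (C/A, transversion), 29 (A/C, transversion).
Of the 8 differences, 4 transitions and 4 transversions, so the answer is 4.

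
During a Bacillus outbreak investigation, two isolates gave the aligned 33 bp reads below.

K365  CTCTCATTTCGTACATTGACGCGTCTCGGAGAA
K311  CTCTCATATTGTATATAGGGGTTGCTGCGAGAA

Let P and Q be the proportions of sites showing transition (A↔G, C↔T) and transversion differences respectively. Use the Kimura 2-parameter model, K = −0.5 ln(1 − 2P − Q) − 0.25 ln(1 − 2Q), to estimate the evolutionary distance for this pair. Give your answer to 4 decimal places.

0.4411

Differing sites — 8:T/A (Tv); 10:C/T (Ti); 14:C/T (Ti); 17:T/A (Tv); 19:A/G (Ti); 20:C/G (Tv); 22:C/T (Ti); 23:G/T (Tv); 24:T/G (Tv); 27:C/G (Tv); 28:G/C (Tv).
Of the 11 differences, 4 transitions and 7 transversions over 33 sites: P = 4/33 = 0.121212, Q = 7/33 = 0.212121.
d = −0.5·ln(0.545455) − 0.25·ln(0.575758) = −0.5·(-0.606135) − 0.25·(-0.552068) = 0.4411.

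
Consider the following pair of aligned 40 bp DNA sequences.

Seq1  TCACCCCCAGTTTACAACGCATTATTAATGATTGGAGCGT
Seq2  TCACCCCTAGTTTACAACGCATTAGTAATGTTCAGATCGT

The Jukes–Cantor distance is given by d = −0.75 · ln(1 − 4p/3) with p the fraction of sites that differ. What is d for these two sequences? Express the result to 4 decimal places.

0.1674

Differing sites — 8:C/T; 25:T/G; 31:A/T; 33:T/C; 34:G/A; 37:G/T.
p = 6/40 = 0.150000.
d = −0.75 · ln(1 − (4/3)·0.150000) = −0.75 · ln(0.800000) = −0.75 · (-0.223144) = 0.1674.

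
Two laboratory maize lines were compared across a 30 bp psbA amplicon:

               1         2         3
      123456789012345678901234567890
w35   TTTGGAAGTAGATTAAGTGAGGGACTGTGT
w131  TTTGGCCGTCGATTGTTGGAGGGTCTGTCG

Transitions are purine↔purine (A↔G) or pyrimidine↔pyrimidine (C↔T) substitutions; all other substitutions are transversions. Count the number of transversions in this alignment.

9

Differing sites — 6:A/C (Tv); 7:A/C (Tv); 10:A/C (Tv); 15:A/G (Ti); 16:A/T (Tv); 17:G/T (Tv); 18:T/G (Tv); 24:A/T (Tv); 29:G/C (Tv); 30:T/G (Tv).
Of the 10 differences, 1 transition and 9 transversions, so the answer is 9.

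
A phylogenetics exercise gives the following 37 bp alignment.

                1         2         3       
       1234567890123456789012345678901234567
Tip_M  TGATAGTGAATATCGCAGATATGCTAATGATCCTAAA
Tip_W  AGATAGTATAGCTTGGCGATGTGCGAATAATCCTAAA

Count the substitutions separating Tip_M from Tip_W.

11

Mismatches occur at site 1 (T→A), site 8 (G→A), site 9 (A→T), site 11 (T→G), site 12 (A→C), site 14 (C→T), site 16 (C→G), site 17 (A→C), site 21 (A→G), site 25 (T→G), site 29 (G→A).
That gives 11 mismatches out of 37 aligned sites, so the Hamming distance is 11.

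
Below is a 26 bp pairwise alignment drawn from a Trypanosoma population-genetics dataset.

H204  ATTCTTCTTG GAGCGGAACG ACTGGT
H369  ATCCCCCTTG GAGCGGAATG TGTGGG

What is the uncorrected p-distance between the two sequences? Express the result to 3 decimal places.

0.269

The sequences differ at positions 3 (T/C), 5 (T/C), 6 (T/C), 19 (C/T), 21 (A/T), 22 (C/G), 26 (T/G).
There are 7 differences over 26 sites, so p = 7/26 = 0.269.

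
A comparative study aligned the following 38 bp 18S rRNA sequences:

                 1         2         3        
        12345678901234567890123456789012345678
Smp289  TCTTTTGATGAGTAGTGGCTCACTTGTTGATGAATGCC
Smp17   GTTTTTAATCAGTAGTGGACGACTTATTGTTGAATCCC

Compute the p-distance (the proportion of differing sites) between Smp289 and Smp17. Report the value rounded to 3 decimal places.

The sequences differ at positions 1 (T/G), 2 (C/T), 7 (G/A), 10 (G/C), 19 (C/A), 20 (T/C), 21 (C/G), 26 (G/A), 30 (A/T), 36 (G/C).
There are 10 differences over 38 sites, so p = 10/38 = 0.263.

0.263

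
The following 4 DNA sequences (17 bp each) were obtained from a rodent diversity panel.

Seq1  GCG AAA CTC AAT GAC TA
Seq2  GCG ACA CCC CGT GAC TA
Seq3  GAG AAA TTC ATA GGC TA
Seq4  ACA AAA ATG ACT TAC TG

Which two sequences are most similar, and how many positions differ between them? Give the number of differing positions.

Pairwise Hamming distances:
  Seq1 vs Seq2: 4
  Seq1 vs Seq3: 5
  Seq1 vs Seq4: 7
  Seq2 vs Seq3: 8
  Seq2 vs Seq4: 10
  Seq3 vs Seq4: 10
The smallest is 4, between Seq1 and Seq2.

4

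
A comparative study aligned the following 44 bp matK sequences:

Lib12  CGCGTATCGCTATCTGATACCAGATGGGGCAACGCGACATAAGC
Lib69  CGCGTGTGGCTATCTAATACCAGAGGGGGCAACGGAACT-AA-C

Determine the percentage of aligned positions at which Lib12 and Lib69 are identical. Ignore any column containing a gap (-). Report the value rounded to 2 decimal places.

83.33%

Excluding the 2 gap columns leaves 42 comparable sites.
The sequences differ at positions 6 (A/G), 8 (C/G), 16 (G/A), 25 (T/G), 35 (C/G), 36 (G/A), 39 (A/T).
35 of the 42 comparable sites match, so the percent identity is 35/42 × 100 = 83.33%.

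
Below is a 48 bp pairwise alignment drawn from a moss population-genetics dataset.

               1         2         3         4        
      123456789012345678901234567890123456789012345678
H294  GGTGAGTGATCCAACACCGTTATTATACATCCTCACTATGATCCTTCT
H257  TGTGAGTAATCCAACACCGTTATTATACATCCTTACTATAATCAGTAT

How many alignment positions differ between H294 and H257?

Mismatches occur at site 1 (G/T), site 8 (G/A), site 34 (C/T), site 40 (G/A), site 44 (C/A), site 45 (T/G), site 47 (C/A).
That gives 7 mismatches out of 48 aligned sites, so the Hamming distance is 7.

7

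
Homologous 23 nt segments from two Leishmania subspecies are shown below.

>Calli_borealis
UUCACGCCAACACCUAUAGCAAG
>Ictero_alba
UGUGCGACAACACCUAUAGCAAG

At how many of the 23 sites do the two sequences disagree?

Differing sites — 2:U/G; 3:C/U; 4:A/G; 7:C/A.
That gives 4 mismatches out of 23 aligned sites, so the Hamming distance is 4.

4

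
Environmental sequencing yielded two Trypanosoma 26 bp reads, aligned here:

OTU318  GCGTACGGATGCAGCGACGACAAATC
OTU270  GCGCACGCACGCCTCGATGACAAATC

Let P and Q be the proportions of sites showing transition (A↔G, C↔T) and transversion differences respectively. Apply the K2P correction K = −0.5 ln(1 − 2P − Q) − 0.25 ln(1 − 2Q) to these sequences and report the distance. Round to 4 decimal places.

Differing sites — 4:T/C (Ti); 8:G/C (Tv); 10:T/C (Ti); 13:A/C (Tv); 14:G/T (Tv); 18:C/T (Ti).
Of the 6 differences, 3 transitions and 3 transversions over 26 sites: P = 3/26 = 0.115385, Q = 3/26 = 0.115385.
d = −0.5·ln(0.653845) − 0.25·ln(0.769230) = −0.5·(-0.424885) − 0.25·(-0.262365) = 0.2780.

0.2780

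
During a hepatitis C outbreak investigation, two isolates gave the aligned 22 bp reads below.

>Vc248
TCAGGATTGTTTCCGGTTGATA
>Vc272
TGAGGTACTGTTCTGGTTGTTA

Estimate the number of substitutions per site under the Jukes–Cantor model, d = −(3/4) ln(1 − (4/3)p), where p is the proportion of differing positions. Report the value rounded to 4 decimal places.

0.4975

Mismatches occur at site 2 (C↔G), site 6 (A↔T), site 7 (T↔A), site 8 (T↔C), site 9 (G↔T), site 10 (T↔G), site 14 (C↔T), site 20 (A↔T).
p = 8/22 = 0.363636.
d = −0.75 · ln(1 − (4/3)·0.363636) = −0.75 · ln(0.515152) = −0.75 · (-0.663293) = 0.4975.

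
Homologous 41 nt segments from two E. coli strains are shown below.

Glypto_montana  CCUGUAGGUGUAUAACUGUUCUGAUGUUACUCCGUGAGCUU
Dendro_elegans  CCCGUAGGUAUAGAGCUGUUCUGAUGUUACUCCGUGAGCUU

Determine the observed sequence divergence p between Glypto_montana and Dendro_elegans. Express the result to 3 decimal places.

Mismatches occur at site 3 (U/C), site 10 (G/A), site 13 (U/G), site 15 (A/G).
There are 4 differences over 41 sites, so p = 4/41 = 0.098.

0.098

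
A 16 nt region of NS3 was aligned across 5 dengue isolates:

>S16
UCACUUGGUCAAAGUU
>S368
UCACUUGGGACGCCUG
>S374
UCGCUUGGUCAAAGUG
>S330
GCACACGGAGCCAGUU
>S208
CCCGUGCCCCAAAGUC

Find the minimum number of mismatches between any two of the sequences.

Pairwise Hamming distances:
  S16 vs S368: 7
  S16 vs S374: 2
  S16 vs S330: 7
  S16 vs S208: 8
  S368 vs S374: 7
  S368 vs S330: 9
  S368 vs S208: 13
  S374 vs S330: 9
  S374 vs S208: 8
  S330 vs S208: 12
The smallest is 2, between S16 and S374.

2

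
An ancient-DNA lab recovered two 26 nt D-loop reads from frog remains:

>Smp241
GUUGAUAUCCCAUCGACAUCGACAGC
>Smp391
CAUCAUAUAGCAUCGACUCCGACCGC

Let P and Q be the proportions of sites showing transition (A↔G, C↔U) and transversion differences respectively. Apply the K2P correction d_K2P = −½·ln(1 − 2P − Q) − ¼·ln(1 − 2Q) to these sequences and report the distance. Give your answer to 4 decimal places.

The sequences differ at positions 1 (G/C, transversion), 2 (U/A, transversion), 4 (G/C, transversion), 9 (C/A, transversion), 10 (C/G, transversion), 18 (A/U, transversion), 19 (U/C, transition), 24 (A/C, transversion).
Of the 8 differences, 1 transition and 7 transversions over 26 sites: P = 1/26 = 0.038462, Q = 7/26 = 0.269231.
d = −0.5·ln(0.653845) − 0.25·ln(0.461538) = −0.5·(-0.424885) − 0.25·(-0.773191) = 0.4057.

0.4057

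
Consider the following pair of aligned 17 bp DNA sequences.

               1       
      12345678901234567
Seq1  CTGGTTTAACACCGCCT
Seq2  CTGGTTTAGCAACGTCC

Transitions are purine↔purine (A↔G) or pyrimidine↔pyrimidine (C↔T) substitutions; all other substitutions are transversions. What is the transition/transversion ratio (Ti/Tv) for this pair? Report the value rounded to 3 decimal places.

Differing sites — 9:A/G (Ti); 12:C/A (Tv); 15:C/T (Ti); 17:T/C (Ti).
Of the 4 differences, 3 transitions and 1 transversion, so Ti/Tv = 3/1 = 3.000.

3.000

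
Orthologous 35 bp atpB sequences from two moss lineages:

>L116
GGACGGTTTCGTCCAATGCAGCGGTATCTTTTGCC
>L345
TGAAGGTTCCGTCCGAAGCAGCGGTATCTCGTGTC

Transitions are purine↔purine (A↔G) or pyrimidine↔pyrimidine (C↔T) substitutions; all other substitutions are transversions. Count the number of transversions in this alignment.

4

Differing sites — 1:G/T (Tv); 4:C/A (Tv); 9:T/C (Ti); 15:A/G (Ti); 17:T/A (Tv); 30:T/C (Ti); 31:T/G (Tv); 34:C/T (Ti).
Of the 8 differences, 4 transitions and 4 transversions, so the answer is 4.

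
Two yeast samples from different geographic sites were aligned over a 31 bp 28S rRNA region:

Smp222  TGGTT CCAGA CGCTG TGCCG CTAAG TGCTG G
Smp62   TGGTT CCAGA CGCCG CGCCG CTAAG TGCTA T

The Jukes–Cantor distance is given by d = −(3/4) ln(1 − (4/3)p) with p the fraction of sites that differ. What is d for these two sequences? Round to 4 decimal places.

0.1416

Mismatches occur at site 14 (T↔C), site 16 (T↔C), site 30 (G↔A), site 31 (G↔T).
p = 4/31 = 0.129032.
d = −0.75 · ln(1 − (4/3)·0.129032) = −0.75 · ln(0.827957) = −0.75 · (-0.188794) = 0.1416.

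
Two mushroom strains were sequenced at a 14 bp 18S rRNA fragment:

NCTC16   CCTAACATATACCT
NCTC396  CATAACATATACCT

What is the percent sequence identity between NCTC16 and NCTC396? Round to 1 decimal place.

92.9%

A single mismatch occurs at site 2 (C→A).
13 of the 14 sites match, so the percent identity is 13/14 × 100 = 92.9%.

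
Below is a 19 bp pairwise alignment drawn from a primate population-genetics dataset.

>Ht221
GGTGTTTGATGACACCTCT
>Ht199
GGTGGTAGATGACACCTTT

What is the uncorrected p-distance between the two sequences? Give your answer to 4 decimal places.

0.1579

The sequences differ at positions 5 (T/G), 7 (T/A), 18 (C/T).
There are 3 differences over 19 sites, so p = 3/19 = 0.1579.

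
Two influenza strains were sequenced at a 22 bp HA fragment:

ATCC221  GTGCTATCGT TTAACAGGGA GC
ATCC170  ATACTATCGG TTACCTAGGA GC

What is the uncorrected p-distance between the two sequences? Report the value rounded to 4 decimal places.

0.2727

Differing sites — 1:G/A; 3:G/A; 10:T/G; 14:A/C; 16:A/T; 17:G/A.
There are 6 differences over 22 sites, so p = 6/22 = 0.2727.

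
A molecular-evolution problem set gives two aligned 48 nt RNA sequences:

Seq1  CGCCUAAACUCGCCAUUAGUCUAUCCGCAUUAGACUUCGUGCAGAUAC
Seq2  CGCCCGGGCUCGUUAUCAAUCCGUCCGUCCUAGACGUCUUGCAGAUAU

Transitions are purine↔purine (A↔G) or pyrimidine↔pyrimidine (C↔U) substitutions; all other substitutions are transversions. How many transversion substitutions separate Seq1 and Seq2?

3

The sequences differ at positions 5 (U/C, transition), 6 (A/G, transition), 7 (A/G, transition), 8 (A/G, transition), 13 (C/U, transition), 14 (C/U, transition), 17 (U/C, transition), 19 (G/A, transition), 22 (U/C, transition), 23 (A/G, transition), 28 (C/U, transition), 29 (A/C, transversion), 30 (U/C, transition), 36 (U/G, transversion), 39 (G/U, transversion), 48 (C/U, transition).
Of the 16 differences, 13 transitions and 3 transversions, so the answer is 3.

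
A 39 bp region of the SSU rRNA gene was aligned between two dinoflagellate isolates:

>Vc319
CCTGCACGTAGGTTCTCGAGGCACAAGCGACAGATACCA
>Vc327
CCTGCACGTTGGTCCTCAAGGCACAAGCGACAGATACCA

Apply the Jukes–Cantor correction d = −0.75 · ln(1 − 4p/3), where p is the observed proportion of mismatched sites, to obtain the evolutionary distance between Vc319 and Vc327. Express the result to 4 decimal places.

0.0812

Mismatches occur at site 10 (A↔T), site 14 (T↔C), site 18 (G↔A).
p = 3/39 = 0.076923.
d = −0.75 · ln(1 − (4/3)·0.076923) = −0.75 · ln(0.897436) = −0.75 · (-0.108213) = 0.0812.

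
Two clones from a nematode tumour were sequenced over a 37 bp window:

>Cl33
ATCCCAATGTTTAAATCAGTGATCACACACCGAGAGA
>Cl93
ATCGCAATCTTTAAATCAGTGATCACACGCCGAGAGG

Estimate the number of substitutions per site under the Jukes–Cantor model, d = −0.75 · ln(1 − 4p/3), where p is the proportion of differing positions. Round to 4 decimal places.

0.1167

The sequences differ at positions 4 (C/G), 9 (G/C), 29 (A/G), 37 (A/G).
p = 4/37 = 0.108108.
d = −0.75 · ln(1 − (4/3)·0.108108) = −0.75 · ln(0.855856) = −0.75 · (-0.155653) = 0.1167.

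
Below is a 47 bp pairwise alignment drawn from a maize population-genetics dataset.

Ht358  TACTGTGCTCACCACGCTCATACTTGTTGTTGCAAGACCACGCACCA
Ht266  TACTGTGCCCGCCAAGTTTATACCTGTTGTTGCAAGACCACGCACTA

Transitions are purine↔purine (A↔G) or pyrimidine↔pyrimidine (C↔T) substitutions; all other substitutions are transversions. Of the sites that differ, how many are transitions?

6

The sequences differ at positions 9 (T/C, transition), 11 (A/G, transition), 15 (C/A, transversion), 17 (C/T, transition), 19 (C/T, transition), 24 (T/C, transition), 46 (C/T, transition).
Of the 7 differences, 6 transitions and 1 transversion, so the answer is 6.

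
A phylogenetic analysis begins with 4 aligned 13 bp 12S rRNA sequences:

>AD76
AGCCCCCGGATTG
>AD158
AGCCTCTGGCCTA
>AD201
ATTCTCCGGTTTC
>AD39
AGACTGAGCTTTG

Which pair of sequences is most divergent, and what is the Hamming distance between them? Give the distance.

Pairwise Hamming distances:
  AD76 vs AD158: 5
  AD76 vs AD201: 5
  AD76 vs AD39: 6
  AD158 vs AD201: 6
  AD158 vs AD39: 7
  AD201 vs AD39: 6
The largest is 7, between AD158 and AD39.

7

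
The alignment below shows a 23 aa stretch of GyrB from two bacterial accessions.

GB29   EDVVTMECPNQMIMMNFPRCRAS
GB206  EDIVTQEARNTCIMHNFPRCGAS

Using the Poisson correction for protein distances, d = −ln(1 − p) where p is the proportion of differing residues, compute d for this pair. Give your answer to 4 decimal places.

The sequences differ at positions 3 (V/I), 6 (M/Q), 8 (C/A), 9 (P/R), 11 (Q/T), 12 (M/C), 15 (M/H), 21 (R/G).
p = 8/23 = 0.347826.
d = −ln(1 − 0.347826) = −ln(0.652174) = 0.4274.

0.4274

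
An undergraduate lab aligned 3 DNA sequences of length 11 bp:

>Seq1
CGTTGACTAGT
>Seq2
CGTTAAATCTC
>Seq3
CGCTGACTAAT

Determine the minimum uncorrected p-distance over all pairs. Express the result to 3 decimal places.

Pairwise Hamming distances:
  Seq1 vs Seq2: 5
  Seq1 vs Seq3: 2
  Seq2 vs Seq3: 6
The smallest is 2 mismatches, between Seq1 and Seq3; p = 2/11 = 0.182.

0.182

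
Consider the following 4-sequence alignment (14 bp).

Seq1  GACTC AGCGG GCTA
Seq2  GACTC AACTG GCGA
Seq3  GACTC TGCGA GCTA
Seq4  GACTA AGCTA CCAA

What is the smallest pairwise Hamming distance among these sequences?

2

Pairwise Hamming distances:
  Seq1 vs Seq2: 3
  Seq1 vs Seq3: 2
  Seq1 vs Seq4: 5
  Seq2 vs Seq3: 5
  Seq2 vs Seq4: 5
  Seq3 vs Seq4: 5
The smallest is 2, between Seq1 and Seq3.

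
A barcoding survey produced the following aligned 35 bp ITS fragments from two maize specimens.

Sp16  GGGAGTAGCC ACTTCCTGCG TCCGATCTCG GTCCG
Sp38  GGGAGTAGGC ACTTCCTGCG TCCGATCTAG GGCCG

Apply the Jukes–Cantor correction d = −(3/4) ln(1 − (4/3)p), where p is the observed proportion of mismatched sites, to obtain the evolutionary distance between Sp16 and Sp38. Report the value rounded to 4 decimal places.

0.0910

Mismatches occur at site 9 (C/G), site 29 (C/A), site 32 (T/G).
p = 3/35 = 0.085714.
d = −0.75 · ln(1 − (4/3)·0.085714) = −0.75 · ln(0.885715) = −0.75 · (-0.121360) = 0.0910.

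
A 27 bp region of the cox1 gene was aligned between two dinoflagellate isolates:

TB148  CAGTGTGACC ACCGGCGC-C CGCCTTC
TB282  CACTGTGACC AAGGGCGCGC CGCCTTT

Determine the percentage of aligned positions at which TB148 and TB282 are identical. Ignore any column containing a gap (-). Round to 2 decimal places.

84.62%

Excluding the 1 gap column leaves 26 comparable sites.
The sequences differ at positions 3 (G/C), 12 (C/A), 13 (C/G), 27 (C/T).
22 of the 26 comparable sites match, so the percent identity is 22/26 × 100 = 84.62%.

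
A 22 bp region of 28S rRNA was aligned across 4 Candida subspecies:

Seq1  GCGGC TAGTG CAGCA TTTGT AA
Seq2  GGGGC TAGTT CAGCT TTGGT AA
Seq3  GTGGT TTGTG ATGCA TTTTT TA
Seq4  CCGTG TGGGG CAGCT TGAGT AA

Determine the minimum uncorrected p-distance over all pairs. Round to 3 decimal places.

0.182

Pairwise Hamming distances:
  Seq1 vs Seq2: 4
  Seq1 vs Seq3: 7
  Seq1 vs Seq4: 8
  Seq2 vs Seq3: 10
  Seq2 vs Seq4: 9
  Seq3 vs Seq4: 13
The smallest is 4 mismatches, between Seq1 and Seq2; p = 4/22 = 0.182.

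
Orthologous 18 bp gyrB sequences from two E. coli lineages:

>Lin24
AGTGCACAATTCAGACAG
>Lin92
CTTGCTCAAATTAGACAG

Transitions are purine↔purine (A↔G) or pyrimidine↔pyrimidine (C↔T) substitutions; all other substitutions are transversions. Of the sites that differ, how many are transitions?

Mismatches occur at site 1 (A/C, transversion), site 2 (G/T, transversion), site 6 (A/T, transversion), site 10 (T/A, transversion), site 12 (C/T, transition).
Of the 5 differences, 1 transition and 4 transversions, so the answer is 1.

1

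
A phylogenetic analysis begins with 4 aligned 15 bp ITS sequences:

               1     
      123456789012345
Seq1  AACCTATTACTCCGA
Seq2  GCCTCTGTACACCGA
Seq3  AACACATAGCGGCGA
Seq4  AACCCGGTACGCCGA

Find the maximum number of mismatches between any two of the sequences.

Pairwise Hamming distances:
  Seq1 vs Seq2: 7
  Seq1 vs Seq3: 6
  Seq1 vs Seq4: 4
  Seq2 vs Seq3: 9
  Seq2 vs Seq4: 5
  Seq3 vs Seq4: 6
The largest is 9, between Seq2 and Seq3.

9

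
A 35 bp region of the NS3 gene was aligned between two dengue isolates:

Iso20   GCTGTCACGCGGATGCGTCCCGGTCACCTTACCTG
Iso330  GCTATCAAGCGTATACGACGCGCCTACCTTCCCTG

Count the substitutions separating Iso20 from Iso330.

Mismatches occur at site 4 (G→A), site 8 (C→A), site 12 (G→T), site 15 (G→A), site 18 (T→A), site 20 (C→G), site 23 (G→C), site 24 (T→C), site 25 (C→T), site 31 (A→C).
That gives 10 mismatches out of 35 aligned sites, so the Hamming distance is 10.

10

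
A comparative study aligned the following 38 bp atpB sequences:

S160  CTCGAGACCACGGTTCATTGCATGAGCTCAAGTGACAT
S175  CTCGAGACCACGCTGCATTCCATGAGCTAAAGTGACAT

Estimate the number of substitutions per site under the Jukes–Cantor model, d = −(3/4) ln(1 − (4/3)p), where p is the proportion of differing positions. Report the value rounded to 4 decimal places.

0.1134

Mismatches occur at site 13 (G↔C), site 15 (T↔G), site 20 (G↔C), site 29 (C↔A).
p = 4/38 = 0.105263.
d = −0.75 · ln(1 − (4/3)·0.105263) = −0.75 · ln(0.859649) = −0.75 · (-0.151231) = 0.1134.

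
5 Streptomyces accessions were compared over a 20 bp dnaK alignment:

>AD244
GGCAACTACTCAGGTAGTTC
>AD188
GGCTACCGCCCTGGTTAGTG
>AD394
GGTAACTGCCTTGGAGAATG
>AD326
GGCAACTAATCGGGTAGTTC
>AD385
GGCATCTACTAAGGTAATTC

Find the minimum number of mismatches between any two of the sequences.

Pairwise Hamming distances:
  AD244 vs AD188: 9
  AD244 vs AD394: 10
  AD244 vs AD326: 2
  AD244 vs AD385: 3
  AD188 vs AD394: 7
  AD188 vs AD326: 10
  AD188 vs AD385: 10
  AD394 vs AD326: 11
  AD394 vs AD385: 10
  AD326 vs AD385: 5
The smallest is 2, between AD244 and AD326.

2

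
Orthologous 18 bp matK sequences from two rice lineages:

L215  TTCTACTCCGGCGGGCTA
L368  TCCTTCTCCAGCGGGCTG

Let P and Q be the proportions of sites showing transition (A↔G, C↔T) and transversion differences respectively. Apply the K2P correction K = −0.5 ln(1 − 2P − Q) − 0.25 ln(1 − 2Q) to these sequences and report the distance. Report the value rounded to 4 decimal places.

0.2757

Mismatches occur at site 2 (T/C, transition), site 5 (A/T, transversion), site 10 (G/A, transition), site 18 (A/G, transition).
Of the 4 differences, 3 transitions and 1 transversion over 18 sites: P = 3/18 = 0.166667, Q = 1/18 = 0.055556.
d = −0.5·ln(0.611110) − 0.25·ln(0.888888) = −0.5·(-0.492478) − 0.25·(-0.117784) = 0.2757.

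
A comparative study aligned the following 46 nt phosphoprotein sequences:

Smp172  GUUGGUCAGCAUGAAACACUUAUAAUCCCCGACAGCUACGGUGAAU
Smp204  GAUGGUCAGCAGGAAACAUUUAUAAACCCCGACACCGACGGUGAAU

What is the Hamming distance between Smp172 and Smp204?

6

Differing sites — 2:U/A; 12:U/G; 19:C/U; 26:U/A; 35:G/C; 37:U/G.
That gives 6 mismatches out of 46 aligned sites, so the Hamming distance is 6.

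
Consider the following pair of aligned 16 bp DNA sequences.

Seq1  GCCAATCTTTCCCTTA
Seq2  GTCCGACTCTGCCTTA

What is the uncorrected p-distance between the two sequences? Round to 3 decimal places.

0.375

Mismatches occur at site 2 (C/T), site 4 (A/C), site 5 (A/G), site 6 (T/A), site 9 (T/C), site 11 (C/G).
There are 6 differences over 16 sites, so p = 6/16 = 0.375.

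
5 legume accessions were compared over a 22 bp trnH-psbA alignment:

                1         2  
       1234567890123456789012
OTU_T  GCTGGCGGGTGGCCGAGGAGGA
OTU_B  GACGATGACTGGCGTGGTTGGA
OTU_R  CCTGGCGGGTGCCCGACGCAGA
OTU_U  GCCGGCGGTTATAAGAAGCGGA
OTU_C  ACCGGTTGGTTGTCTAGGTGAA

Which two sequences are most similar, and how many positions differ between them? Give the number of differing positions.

Pairwise Hamming distances:
  OTU_T vs OTU_B: 11
  OTU_T vs OTU_R: 5
  OTU_T vs OTU_U: 8
  OTU_T vs OTU_C: 9
  OTU_B vs OTU_R: 15
  OTU_B vs OTU_U: 14
  OTU_B vs OTU_C: 12
  OTU_R vs OTU_U: 9
  OTU_R vs OTU_C: 12
  OTU_U vs OTU_C: 12
The smallest is 5, between OTU_T and OTU_R.

5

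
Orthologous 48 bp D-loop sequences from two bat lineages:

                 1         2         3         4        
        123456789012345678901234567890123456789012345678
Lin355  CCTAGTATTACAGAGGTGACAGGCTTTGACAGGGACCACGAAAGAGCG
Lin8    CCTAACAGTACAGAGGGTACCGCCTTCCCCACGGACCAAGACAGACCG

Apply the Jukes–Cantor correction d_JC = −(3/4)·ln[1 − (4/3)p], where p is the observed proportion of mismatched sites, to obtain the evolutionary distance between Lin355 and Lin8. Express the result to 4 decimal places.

0.3694

The sequences differ at positions 5 (G/A), 6 (T/C), 8 (T/G), 17 (T/G), 18 (G/T), 21 (A/C), 23 (G/C), 27 (T/C), 28 (G/C), 29 (A/C), 32 (G/C), 39 (C/A), 42 (A/C), 46 (G/C).
p = 14/48 = 0.291667.
d = −0.75 · ln(1 − (4/3)·0.291667) = −0.75 · ln(0.611111) = −0.75 · (-0.492477) = 0.3694.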